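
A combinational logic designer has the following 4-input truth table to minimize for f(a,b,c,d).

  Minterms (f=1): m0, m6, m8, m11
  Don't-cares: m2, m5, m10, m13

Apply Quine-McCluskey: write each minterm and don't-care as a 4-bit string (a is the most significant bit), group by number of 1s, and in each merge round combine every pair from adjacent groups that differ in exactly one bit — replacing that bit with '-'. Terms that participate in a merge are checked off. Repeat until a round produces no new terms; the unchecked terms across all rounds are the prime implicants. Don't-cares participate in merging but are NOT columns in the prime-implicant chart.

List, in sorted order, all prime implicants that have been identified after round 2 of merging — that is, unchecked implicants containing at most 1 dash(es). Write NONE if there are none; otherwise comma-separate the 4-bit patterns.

-101, 0-10, 101-

Round 0: 0000✓ 0010✓ 0101✓ 0110✓ 1000✓ 1010✓ 1011✓ 1101✓
Round 1: -000✓ -010✓ -101 0-10 00-0✓ 10-0✓ 101-
Round 2: -0-0
PIs = {-0-0, -101, 0-10, 101-}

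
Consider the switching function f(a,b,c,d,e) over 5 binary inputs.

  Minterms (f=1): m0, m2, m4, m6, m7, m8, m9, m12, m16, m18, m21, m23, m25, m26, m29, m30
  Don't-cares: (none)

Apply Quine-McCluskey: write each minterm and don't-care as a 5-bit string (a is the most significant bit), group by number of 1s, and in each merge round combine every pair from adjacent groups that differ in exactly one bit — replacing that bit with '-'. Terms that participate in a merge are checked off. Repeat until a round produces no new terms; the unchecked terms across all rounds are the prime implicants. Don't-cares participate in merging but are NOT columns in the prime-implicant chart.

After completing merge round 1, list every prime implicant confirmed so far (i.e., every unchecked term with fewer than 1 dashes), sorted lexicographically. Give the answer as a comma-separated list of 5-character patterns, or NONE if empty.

Round 0: 00000✓ 00010✓ 00100✓ 00110✓ 00111✓ 01000✓ 01001✓ 01100✓ 10000✓ 10010✓ 10101✓ 10111✓ 11001✓ 11010✓ 11101✓ 11110✓
Round 1: -0000✓ -0010✓ -0111 -1001 0-000✓ 0-100✓ 00-00✓ 00-10✓ 000-0✓ 001-0✓ 0011- 01-00✓ 0100- 1-010 1-101 100-0✓ 101-1 11-01 11-10
Round 2: -00-0 0--00 00--0
PIs = {-00-0, -0111, -1001, 0--00, 00--0, 0011-, 0100-, 1-010, 1-101, 101-1, 11-01, 11-10}

NONE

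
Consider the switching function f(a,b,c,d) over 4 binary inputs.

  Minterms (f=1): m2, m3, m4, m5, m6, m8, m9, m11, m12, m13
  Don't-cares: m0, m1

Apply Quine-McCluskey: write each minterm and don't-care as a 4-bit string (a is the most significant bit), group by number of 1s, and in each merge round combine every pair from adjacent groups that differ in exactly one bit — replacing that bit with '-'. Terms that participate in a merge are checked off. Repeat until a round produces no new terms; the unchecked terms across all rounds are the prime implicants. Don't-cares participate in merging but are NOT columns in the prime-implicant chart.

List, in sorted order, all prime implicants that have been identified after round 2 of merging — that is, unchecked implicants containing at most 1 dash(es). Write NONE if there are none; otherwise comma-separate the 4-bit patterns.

NONE

size-2^0 implicants → 0000(✓)  0001(✓)  0010(✓)  0011(✓)  0100(✓)  0101(✓)  0110(✓)  1000(✓)  1001(✓)  1011(✓)  1100(✓)  1101(✓)
size-2^1 implicants → -000(✓)  -001(✓)  -011(✓)  -100(✓)  -101(✓)  0-00(✓)  0-01(✓)  0-10(✓)  00-0(✓)  00-1(✓)  000-(✓)  001-(✓)  01-0(✓)  010-(✓)  1-00(✓)  1-01(✓)  10-1(✓)  100-(✓)  110-(✓)
size-2^2 implicants → --00(✓)  --01(✓)  -0-1  -00-(✓)  -10-(✓)  0--0  0-0-(✓)  00--  1-0-(✓)
size-2^3 implicants → --0-
Unchecked terms (primes): --0-, -0-1, 0--0, 00--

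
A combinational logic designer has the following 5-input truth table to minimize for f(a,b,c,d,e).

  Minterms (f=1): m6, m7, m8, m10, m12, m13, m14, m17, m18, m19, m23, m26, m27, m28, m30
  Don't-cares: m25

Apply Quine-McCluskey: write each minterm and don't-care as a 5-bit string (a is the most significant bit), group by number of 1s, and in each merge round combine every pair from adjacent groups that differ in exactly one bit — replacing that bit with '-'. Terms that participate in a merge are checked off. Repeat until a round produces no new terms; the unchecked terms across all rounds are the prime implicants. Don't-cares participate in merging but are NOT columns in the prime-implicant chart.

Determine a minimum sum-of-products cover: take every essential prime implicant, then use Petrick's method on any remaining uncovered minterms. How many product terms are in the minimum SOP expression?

7

Round 0: 00110✓ 00111✓ 01000✓ 01010✓ 01100✓ 01101✓ 01110✓ 10001✓ 10010✓ 10011✓ 10111✓ 11001✓ 11010✓ 11011✓ 11100✓ 11110✓
Round 1: -0111 -1010✓ -1100✓ -1110✓ 0-110 0011- 01-00✓ 01-10✓ 010-0✓ 011-0✓ 0110- 1-001✓ 1-010✓ 1-011✓ 10-11 100-1✓ 1001-✓ 11-10✓ 110-1✓ 1101-✓ 111-0✓
Round 2: -1-10 -11-0 01--0 1-0-1 1-01-
PIs = {-0111, -1-10, -11-0, 0-110, 0011-, 01--0, 0110-, 1-0-1, 1-01-, 10-11}
Coverage chart:
  m6: 0-110,0011-
  m7: -0111,0011-
  m8: 01--0 ←essential
  m10: -1-10,01--0
  m12: -11-0,01--0,0110-
  m13: 0110- ←essential
  m14: -1-10,-11-0,0-110,01--0
  m17: 1-0-1 ←essential
  m18: 1-01- ←essential
  m19: 1-0-1,1-01-,10-11
  m23: -0111,10-11
  m26: -1-10,1-01-
  m27: 1-0-1,1-01-
  m28: -11-0 ←essential
  m30: -1-10,-11-0
Essential: -11-0, 01--0, 0110-, 1-0-1, 1-01-
Petrick residual → -0111, 0-110
Min cover (7 terms): b'cde + bce' + a'cde' + a'be' + a'bcd' + ac'e + ac'd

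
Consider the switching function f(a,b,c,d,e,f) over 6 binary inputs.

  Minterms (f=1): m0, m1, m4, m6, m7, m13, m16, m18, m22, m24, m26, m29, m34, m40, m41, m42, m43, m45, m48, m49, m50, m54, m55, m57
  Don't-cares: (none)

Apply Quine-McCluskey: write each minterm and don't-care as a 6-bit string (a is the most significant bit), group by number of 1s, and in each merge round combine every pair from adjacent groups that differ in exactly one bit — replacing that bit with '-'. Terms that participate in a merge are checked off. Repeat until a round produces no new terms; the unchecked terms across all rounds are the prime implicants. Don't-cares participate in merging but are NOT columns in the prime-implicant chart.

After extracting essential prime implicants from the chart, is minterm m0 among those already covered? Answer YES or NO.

size-2^0 implicants → 000000(✓)  000001(✓)  000100(✓)  000110(✓)  000111(✓)  001101(✓)  010000(✓)  010010(✓)  010110(✓)  011000(✓)  011010(✓)  011101(✓)  100010(✓)  101000(✓)  101001(✓)  101010(✓)  101011(✓)  101101(✓)  110000(✓)  110001(✓)  110010(✓)  110110(✓)  110111(✓)  111001(✓)
size-2^1 implicants → -01101  -10000(✓)  -10010(✓)  -10110(✓)  0-0000  0-0110  0-1101  000-00  00000-  0001-0  00011-  01-000(✓)  01-010(✓)  010-10(✓)  0100-0(✓)  0110-0(✓)  1-0010  1-1001  10-010  101-01  1010-0(✓)  1010-1(✓)  10100-(✓)  10101-(✓)  11-001  110-10(✓)  1100-0(✓)  11000-  11011-
size-2^2 implicants → -10-10  -100-0  01-0-0  1010--
Unchecked terms (primes): -01101, -10-10, -100-0, 0-0000, 0-0110, 0-1101, 000-00, 00000-, 0001-0, 00011-, 01-0-0, 1-0010, 1-1001, 10-010, 101-01, 1010--, 11-001, 11000-, 11011-
Minterm coverage:
  m0 ⊆ 0-0000,000-00,00000-
  m1 ⊆ 00000- [E]
  m4 ⊆ 000-00,0001-0
  m6 ⊆ 0-0110,0001-0,00011-
  m7 ⊆ 00011- [E]
  m13 ⊆ -01101,0-1101
  m16 ⊆ -100-0,0-0000,01-0-0
  m18 ⊆ -10-10,-100-0,01-0-0
  m22 ⊆ -10-10,0-0110
  m24 ⊆ 01-0-0 [E]
  m26 ⊆ 01-0-0 [E]
  m29 ⊆ 0-1101 [E]
  m34 ⊆ 1-0010,10-010
  m40 ⊆ 1010-- [E]
  m41 ⊆ 1-1001,101-01,1010--
  m42 ⊆ 10-010,1010--
  m43 ⊆ 1010-- [E]
  m45 ⊆ -01101,101-01
  m48 ⊆ -100-0,11000-
  m49 ⊆ 11-001,11000-
  m50 ⊆ -10-10,-100-0,1-0010
  m54 ⊆ -10-10,11011-
  m55 ⊆ 11011- [E]
  m57 ⊆ 1-1001,11-001
E = {0-1101, 00000-, 00011-, 01-0-0, 1010--, 11011-}

YES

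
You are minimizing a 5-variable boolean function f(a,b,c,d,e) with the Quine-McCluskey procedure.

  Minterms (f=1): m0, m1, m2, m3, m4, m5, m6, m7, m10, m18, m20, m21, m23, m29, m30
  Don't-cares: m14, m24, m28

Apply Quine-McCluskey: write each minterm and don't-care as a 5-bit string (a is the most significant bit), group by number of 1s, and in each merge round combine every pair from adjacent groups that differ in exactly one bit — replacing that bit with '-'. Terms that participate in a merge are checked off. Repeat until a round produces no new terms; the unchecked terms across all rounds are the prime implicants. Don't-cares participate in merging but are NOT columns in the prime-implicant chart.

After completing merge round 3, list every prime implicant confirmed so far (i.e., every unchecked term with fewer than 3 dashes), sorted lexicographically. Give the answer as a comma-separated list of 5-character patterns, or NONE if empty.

-0010, -01-1, -010-, -1110, 0--10, 1-10-, 11-00, 111-0

[col 0] 00000*, 00001*, 00010*, 00011*, 00100*, 00101*, 00110*, 00111*, 01010*, 01110*, 10010*, 10100*, 10101*, 10111*, 11000*, 11100*, 11101*, 11110*
[col 1] -0010, -0100*, -0101*, -0111*, -1110, 0-010*, 0-110*, 00-00*, 00-01*, 00-10*, 00-11*, 000-0*, 000-1*, 0000-*, 0001-*, 001-0*, 001-1*, 0010-*, 0011-*, 01-10*, 1-100*, 1-101*, 101-1*, 1010-*, 11-00, 111-0, 1110-*
[col 2] -01-1, -010-, 0--10, 00--0*, 00--1*, 00-0-*, 00-1-*, 000--*, 001--*, 1-10-
[col 3] 00---
Prime implicants: -0010, -01-1, -010-, -1110, 0--10, 00---, 1-10-, 11-00, 111-0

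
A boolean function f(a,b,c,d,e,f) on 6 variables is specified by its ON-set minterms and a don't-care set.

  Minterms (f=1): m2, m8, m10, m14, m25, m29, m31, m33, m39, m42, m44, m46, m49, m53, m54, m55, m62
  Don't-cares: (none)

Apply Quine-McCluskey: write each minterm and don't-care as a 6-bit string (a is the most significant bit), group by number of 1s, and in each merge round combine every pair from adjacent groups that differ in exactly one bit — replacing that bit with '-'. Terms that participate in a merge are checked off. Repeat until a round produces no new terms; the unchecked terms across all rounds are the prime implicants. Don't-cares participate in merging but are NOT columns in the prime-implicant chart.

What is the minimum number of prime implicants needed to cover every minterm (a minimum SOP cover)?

[col 0] 000010*, 001000*, 001010*, 001110*, 011001*, 011101*, 011111*, 100001*, 100111*, 101010*, 101100*, 101110*, 110001*, 110101*, 110110*, 110111*, 111110*
[col 1] -01010*, -01110*, 00-010, 001-10*, 0010-0, 011-01, 0111-1, 1-0001, 1-0111, 1-1110, 101-10*, 1011-0, 11-110, 110-01, 1101-1, 11011-
[col 2] -01-10
Prime implicants: -01-10, 00-010, 0010-0, 011-01, 0111-1, 1-0001, 1-0111, 1-1110, 1011-0, 11-110, 110-01, 1101-1, 11011-
PI chart (minterm → PIs covering it):
  2 | 00-010  (sole → essential)
  8 | 0010-0  (sole → essential)
  10 | -01-10,00-010,0010-0
  14 | -01-10  (sole → essential)
  25 | 011-01  (sole → essential)
  29 | 011-01,0111-1
  31 | 0111-1  (sole → essential)
  33 | 1-0001  (sole → essential)
  39 | 1-0111  (sole → essential)
  42 | -01-10  (sole → essential)
  44 | 1011-0  (sole → essential)
  46 | -01-10,1-1110,1011-0
  49 | 1-0001,110-01
  53 | 110-01,1101-1
  54 | 11-110,11011-
  55 | 1-0111,1101-1,11011-
  62 | 1-1110,11-110
Essential prime implicants: -01-10, 00-010, 0010-0, 011-01, 0111-1, 1-0001, 1-0111, 1011-0
Petrick residual → 11-110, 110-01
Minimum SOP uses 10 PIs: b'cef' + a'b'd'ef' + a'b'cd'f' + a'bce'f + a'bcdf + ac'd'e'f + ac'def + ab'cdf' + abdef' + abc'e'f

10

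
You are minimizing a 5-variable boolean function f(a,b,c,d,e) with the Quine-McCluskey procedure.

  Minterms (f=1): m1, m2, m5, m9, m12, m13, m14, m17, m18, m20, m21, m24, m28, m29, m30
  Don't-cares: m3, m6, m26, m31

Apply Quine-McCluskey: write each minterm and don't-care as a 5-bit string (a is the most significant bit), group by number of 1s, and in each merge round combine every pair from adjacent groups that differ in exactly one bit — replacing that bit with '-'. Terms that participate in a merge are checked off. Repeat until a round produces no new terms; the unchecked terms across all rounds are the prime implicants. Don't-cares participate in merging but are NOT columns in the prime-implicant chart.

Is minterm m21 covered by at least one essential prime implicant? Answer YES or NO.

Round 0: 00001✓ 00010✓ 00011✓ 00101✓ 00110✓ 01001✓ 01100✓ 01101✓ 01110✓ 10001✓ 10010✓ 10100✓ 10101✓ 11000✓ 11010✓ 11100✓ 11101✓ 11110✓ 11111✓
Round 1: -0001✓ -0010 -0101✓ -1100✓ -1101✓ -1110✓ 0-001✓ 0-101✓ 0-110 00-01✓ 00-10 000-1 0001- 01-01✓ 011-0✓ 0110-✓ 1-010 1-100✓ 1-101✓ 10-01✓ 1010-✓ 11-00✓ 11-10✓ 110-0✓ 111-0✓ 111-1✓ 1110-✓ 1111-✓
Round 2: --101 -0-01 -11-0 -110- 0--01 1-10- 11--0 111--
PIs = {--101, -0-01, -0010, -11-0, -110-, 0--01, 0-110, 00-10, 000-1, 0001-, 1-010, 1-10-, 11--0, 111--}
Coverage chart:
  m1: -0-01,0--01,000-1
  m2: -0010,00-10,0001-
  m5: --101,-0-01,0--01
  m9: 0--01 ←essential
  m12: -11-0,-110-
  m13: --101,-110-,0--01
  m14: -11-0,0-110
  m17: -0-01 ←essential
  m18: -0010,1-010
  m20: 1-10- ←essential
  m21: --101,-0-01,1-10-
  m24: 11--0 ←essential
  m28: -11-0,-110-,1-10-,11--0,111--
  m29: --101,-110-,1-10-,111--
  m30: -11-0,11--0,111--
Essential: -0-01, 0--01, 1-10-, 11--0

YES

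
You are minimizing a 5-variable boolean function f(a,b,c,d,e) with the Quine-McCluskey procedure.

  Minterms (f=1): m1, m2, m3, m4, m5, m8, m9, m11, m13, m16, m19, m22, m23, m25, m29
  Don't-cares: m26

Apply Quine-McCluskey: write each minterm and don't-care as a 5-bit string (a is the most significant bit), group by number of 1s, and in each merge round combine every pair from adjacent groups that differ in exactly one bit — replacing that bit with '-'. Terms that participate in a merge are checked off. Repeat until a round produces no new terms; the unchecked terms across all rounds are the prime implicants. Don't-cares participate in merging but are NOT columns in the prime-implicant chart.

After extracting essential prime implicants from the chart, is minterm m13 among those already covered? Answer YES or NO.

size-2^0 implicants → 00001(✓)  00010(✓)  00011(✓)  00100(✓)  00101(✓)  01000(✓)  01001(✓)  01011(✓)  01101(✓)  10000  10011(✓)  10110(✓)  10111(✓)  11001(✓)  11010  11101(✓)
size-2^1 implicants → -0011  -1001(✓)  -1101(✓)  0-001(✓)  0-011(✓)  0-101(✓)  00-01(✓)  000-1(✓)  0001-  0010-  01-01(✓)  010-1(✓)  0100-  10-11  1011-  11-01(✓)
size-2^2 implicants → -1-01  0--01  0-0-1
Unchecked terms (primes): -0011, -1-01, 0--01, 0-0-1, 0001-, 0010-, 0100-, 10-11, 10000, 1011-, 11010
Minterm coverage:
  m1 ⊆ 0--01,0-0-1
  m2 ⊆ 0001- [E]
  m3 ⊆ -0011,0-0-1,0001-
  m4 ⊆ 0010- [E]
  m5 ⊆ 0--01,0010-
  m8 ⊆ 0100- [E]
  m9 ⊆ -1-01,0--01,0-0-1,0100-
  m11 ⊆ 0-0-1 [E]
  m13 ⊆ -1-01,0--01
  m16 ⊆ 10000 [E]
  m19 ⊆ -0011,10-11
  m22 ⊆ 1011- [E]
  m23 ⊆ 10-11,1011-
  m25 ⊆ -1-01 [E]
  m29 ⊆ -1-01 [E]
E = {-1-01, 0-0-1, 0001-, 0010-, 0100-, 10000, 1011-}

YES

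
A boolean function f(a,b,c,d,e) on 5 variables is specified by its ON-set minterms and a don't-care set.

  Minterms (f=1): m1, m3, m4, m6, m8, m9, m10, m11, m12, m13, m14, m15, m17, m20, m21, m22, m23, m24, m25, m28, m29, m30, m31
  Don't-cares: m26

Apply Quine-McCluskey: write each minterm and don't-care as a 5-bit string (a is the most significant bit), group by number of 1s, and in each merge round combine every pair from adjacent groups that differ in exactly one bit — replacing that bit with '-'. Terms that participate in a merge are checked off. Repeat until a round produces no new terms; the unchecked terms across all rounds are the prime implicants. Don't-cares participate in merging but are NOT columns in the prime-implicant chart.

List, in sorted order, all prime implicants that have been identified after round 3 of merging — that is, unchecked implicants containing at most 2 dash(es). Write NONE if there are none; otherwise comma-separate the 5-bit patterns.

--001, 0-0-1, 1--01

Round 0: 00001✓ 00011✓ 00100✓ 00110✓ 01000✓ 01001✓ 01010✓ 01011✓ 01100✓ 01101✓ 01110✓ 01111✓ 10001✓ 10100✓ 10101✓ 10110✓ 10111✓ 11000✓ 11001✓ 11010✓ 11100✓ 11101✓ 11110✓ 11111✓
Round 1: -0001✓ -0100✓ -0110✓ -1000✓ -1001✓ -1010✓ -1100✓ -1101✓ -1110✓ -1111✓ 0-001✓ 0-011✓ 0-100✓ 0-110✓ 000-1✓ 001-0✓ 01-00✓ 01-01✓ 01-10✓ 01-11✓ 010-0✓ 010-1✓ 0100-✓ 0101-✓ 011-0✓ 011-1✓ 0110-✓ 0111-✓ 1-001✓ 1-100✓ 1-101✓ 1-110✓ 1-111✓ 10-01✓ 101-0✓ 101-1✓ 1010-✓ 1011-✓ 11-00✓ 11-01✓ 11-10✓ 110-0✓ 1100-✓ 111-0✓ 111-1✓ 1110-✓ 1111-✓
Round 2: --001 --100✓ --110✓ -01-0✓ -1-00✓ -1-01✓ -1-10✓ -10-0✓ -100-✓ -11-0✓ -11-1✓ -110-✓ -111-✓ 0-0-1 0-1-0✓ 01--0✓ 01--1✓ 01-0-✓ 01-1-✓ 010--✓ 011--✓ 1--01 1-1-0✓ 1-1-1✓ 1-10-✓ 1-11-✓ 101--✓ 11--0✓ 11-0-✓ 111--✓
Round 3: --1-0 -1--0 -1-0- -11-- 01--- 1-1--
PIs = {--001, --1-0, -1--0, -1-0-, -11--, 0-0-1, 01---, 1--01, 1-1--}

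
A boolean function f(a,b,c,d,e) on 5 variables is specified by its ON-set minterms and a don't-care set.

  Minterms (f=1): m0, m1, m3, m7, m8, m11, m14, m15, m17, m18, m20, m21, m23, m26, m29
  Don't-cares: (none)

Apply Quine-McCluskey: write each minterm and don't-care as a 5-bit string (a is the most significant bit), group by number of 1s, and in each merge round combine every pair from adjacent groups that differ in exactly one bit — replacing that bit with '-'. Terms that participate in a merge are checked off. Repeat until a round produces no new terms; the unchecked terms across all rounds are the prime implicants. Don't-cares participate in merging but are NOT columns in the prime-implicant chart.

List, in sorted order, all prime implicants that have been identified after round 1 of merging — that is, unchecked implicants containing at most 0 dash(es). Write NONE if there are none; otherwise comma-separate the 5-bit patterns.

NONE

[col 0] 00000*, 00001*, 00011*, 00111*, 01000*, 01011*, 01110*, 01111*, 10001*, 10010*, 10100*, 10101*, 10111*, 11010*, 11101*
[col 1] -0001, -0111, 0-000, 0-011*, 0-111*, 00-11*, 000-1, 0000-, 01-11*, 0111-, 1-010, 1-101, 10-01, 101-1, 1010-
[col 2] 0--11
Prime implicants: -0001, -0111, 0--11, 0-000, 000-1, 0000-, 0111-, 1-010, 1-101, 10-01, 101-1, 1010-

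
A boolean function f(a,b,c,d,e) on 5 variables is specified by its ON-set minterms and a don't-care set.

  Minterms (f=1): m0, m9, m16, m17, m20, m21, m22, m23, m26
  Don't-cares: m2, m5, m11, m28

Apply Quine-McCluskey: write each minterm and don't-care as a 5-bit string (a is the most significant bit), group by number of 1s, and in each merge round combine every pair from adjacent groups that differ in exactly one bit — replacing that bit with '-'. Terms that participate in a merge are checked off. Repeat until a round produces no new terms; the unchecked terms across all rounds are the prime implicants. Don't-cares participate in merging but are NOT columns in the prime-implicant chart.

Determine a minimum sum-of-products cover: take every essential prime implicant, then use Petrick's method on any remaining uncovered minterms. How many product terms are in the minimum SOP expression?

5

Round 0: 00000✓ 00010✓ 00101✓ 01001✓ 01011✓ 10000✓ 10001✓ 10100✓ 10101✓ 10110✓ 10111✓ 11010 11100✓
Round 1: -0000 -0101 000-0 010-1 1-100 10-00✓ 10-01✓ 1000-✓ 101-0✓ 101-1✓ 1010-✓ 1011-✓
Round 2: 10-0- 101--
PIs = {-0000, -0101, 000-0, 010-1, 1-100, 10-0-, 101--, 11010}
Coverage chart:
  m0: -0000,000-0
  m9: 010-1 ←essential
  m16: -0000,10-0-
  m17: 10-0- ←essential
  m20: 1-100,10-0-,101--
  m21: -0101,10-0-,101--
  m22: 101-- ←essential
  m23: 101-- ←essential
  m26: 11010 ←essential
Essential: 010-1, 10-0-, 101--, 11010
Petrick residual → -0000
Min cover (5 terms): b'c'd'e' + a'bc'e + ab'd' + ab'c + abc'de'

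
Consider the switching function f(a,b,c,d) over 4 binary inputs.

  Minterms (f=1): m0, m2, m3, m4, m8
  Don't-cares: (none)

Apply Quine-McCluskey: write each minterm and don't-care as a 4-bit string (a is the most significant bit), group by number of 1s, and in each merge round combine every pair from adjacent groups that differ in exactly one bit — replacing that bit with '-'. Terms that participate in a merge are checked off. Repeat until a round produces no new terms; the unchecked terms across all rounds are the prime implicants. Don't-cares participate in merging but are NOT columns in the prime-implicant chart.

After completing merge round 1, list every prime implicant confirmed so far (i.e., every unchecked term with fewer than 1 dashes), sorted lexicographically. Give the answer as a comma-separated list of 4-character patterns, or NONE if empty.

NONE

[col 0] 0000*, 0010*, 0011*, 0100*, 1000*
[col 1] -000, 0-00, 00-0, 001-
Prime implicants: -000, 0-00, 00-0, 001-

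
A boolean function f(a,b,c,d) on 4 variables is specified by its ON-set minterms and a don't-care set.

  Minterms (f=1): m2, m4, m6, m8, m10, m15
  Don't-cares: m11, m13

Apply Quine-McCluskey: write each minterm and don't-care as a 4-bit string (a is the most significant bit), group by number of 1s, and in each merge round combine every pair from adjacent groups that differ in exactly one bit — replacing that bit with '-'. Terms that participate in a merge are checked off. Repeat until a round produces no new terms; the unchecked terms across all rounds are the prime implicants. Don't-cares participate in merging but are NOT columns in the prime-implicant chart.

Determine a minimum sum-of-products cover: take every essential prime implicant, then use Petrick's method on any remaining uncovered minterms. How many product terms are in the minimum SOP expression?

4

size-2^0 implicants → 0010(✓)  0100(✓)  0110(✓)  1000(✓)  1010(✓)  1011(✓)  1101(✓)  1111(✓)
size-2^1 implicants → -010  0-10  01-0  1-11  10-0  101-  11-1
Unchecked terms (primes): -010, 0-10, 01-0, 1-11, 10-0, 101-, 11-1
Minterm coverage:
  m2 ⊆ -010,0-10
  m4 ⊆ 01-0 [E]
  m6 ⊆ 0-10,01-0
  m8 ⊆ 10-0 [E]
  m10 ⊆ -010,10-0,101-
  m15 ⊆ 1-11,11-1
E = {01-0, 10-0}
Petrick residual → -010, 1-11
Cover = b'cd' + a'bd' + acd + ab'd'  |cover|=4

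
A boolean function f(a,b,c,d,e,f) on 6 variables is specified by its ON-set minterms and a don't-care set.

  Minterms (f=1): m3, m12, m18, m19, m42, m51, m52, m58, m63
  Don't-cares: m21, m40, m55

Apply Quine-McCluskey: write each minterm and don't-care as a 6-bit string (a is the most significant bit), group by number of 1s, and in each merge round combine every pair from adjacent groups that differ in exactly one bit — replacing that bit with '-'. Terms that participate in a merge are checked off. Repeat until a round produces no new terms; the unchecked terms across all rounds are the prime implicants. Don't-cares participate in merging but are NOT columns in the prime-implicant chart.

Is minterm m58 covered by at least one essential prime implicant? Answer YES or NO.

YES

Round 0: 000011✓ 001100 010010✓ 010011✓ 010101 101000✓ 101010✓ 110011✓ 110100 110111✓ 111010✓ 111111✓
Round 1: -10011 0-0011 01001- 1-1010 1010-0 11-111 110-11
PIs = {-10011, 0-0011, 001100, 01001-, 010101, 1-1010, 1010-0, 11-111, 110-11, 110100}
Coverage chart:
  m3: 0-0011 ←essential
  m12: 001100 ←essential
  m18: 01001- ←essential
  m19: -10011,0-0011,01001-
  m42: 1-1010,1010-0
  m51: -10011,110-11
  m52: 110100 ←essential
  m58: 1-1010 ←essential
  m63: 11-111 ←essential
Essential: 0-0011, 001100, 01001-, 1-1010, 11-111, 110100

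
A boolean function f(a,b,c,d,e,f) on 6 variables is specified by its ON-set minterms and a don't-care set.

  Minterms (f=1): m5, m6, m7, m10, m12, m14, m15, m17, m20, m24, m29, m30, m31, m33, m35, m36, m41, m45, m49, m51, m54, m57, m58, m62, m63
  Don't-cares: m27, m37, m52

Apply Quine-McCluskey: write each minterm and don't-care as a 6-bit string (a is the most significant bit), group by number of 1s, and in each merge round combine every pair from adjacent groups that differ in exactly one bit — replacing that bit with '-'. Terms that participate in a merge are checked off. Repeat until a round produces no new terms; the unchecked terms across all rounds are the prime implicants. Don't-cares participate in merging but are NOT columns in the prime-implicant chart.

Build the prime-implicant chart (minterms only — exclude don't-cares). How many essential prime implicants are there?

[col 0] 000101*, 000110*, 000111*, 001010*, 001100*, 001110*, 001111*, 010001*, 010100*, 011000, 011011*, 011101*, 011110*, 011111*, 100001*, 100011*, 100100*, 100101*, 101001*, 101101*, 110001*, 110011*, 110100*, 110110*, 111001*, 111010*, 111110*, 111111*
[col 1] -00101, -10001, -10100, -11110*, -11111*, 0-1110*, 0-1111*, 00-110*, 00-111*, 0001-1, 00011-*, 001-10, 0011-0, 00111-*, 011-11, 0111-1, 01111-*, 1-0001*, 1-0011*, 1-0100, 1-1001*, 10-001*, 10-101*, 100-01*, 1000-1*, 10010-, 101-01*, 11-001*, 11-110, 1100-1*, 1101-0, 111-10, 11111-*
[col 2] -1111-, 0-111-, 00-11-, 1--001, 1-00-1, 10--01
Prime implicants: -00101, -10001, -10100, -1111-, 0-111-, 00-11-, 0001-1, 001-10, 0011-0, 011-11, 011000, 0111-1, 1--001, 1-00-1, 1-0100, 10--01, 10010-, 11-110, 1101-0, 111-10
PI chart (minterm → PIs covering it):
  5 | -00101,0001-1
  6 | 00-11-  (sole → essential)
  7 | 00-11-,0001-1
  10 | 001-10  (sole → essential)
  12 | 0011-0  (sole → essential)
  14 | 0-111-,00-11-,001-10,0011-0
  15 | 0-111-,00-11-
  17 | -10001  (sole → essential)
  20 | -10100  (sole → essential)
  24 | 011000  (sole → essential)
  29 | 0111-1  (sole → essential)
  30 | -1111-,0-111-
  31 | -1111-,0-111-,011-11,0111-1
  33 | 1--001,1-00-1,10--01
  35 | 1-00-1  (sole → essential)
  36 | 1-0100,10010-
  41 | 1--001,10--01
  45 | 10--01  (sole → essential)
  49 | -10001,1--001,1-00-1
  51 | 1-00-1  (sole → essential)
  54 | 11-110,1101-0
  57 | 1--001  (sole → essential)
  58 | 111-10  (sole → essential)
  62 | -1111-,11-110,111-10
  63 | -1111-  (sole → essential)
Essential prime implicants: -10001, -10100, -1111-, 00-11-, 001-10, 0011-0, 011000, 0111-1, 1--001, 1-00-1, 10--01, 111-10

12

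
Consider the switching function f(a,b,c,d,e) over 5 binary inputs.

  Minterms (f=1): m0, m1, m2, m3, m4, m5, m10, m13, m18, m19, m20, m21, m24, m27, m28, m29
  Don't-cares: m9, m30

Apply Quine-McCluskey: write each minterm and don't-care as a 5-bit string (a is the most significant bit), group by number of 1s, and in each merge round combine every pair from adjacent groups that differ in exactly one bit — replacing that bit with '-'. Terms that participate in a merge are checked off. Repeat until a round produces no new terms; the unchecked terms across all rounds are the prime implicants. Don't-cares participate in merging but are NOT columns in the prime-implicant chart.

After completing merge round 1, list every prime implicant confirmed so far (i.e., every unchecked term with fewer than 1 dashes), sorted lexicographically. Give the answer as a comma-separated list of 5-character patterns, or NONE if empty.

NONE

size-2^0 implicants → 00000(✓)  00001(✓)  00010(✓)  00011(✓)  00100(✓)  00101(✓)  01001(✓)  01010(✓)  01101(✓)  10010(✓)  10011(✓)  10100(✓)  10101(✓)  11000(✓)  11011(✓)  11100(✓)  11101(✓)  11110(✓)
size-2^1 implicants → -0010(✓)  -0011(✓)  -0100(✓)  -0101(✓)  -1101(✓)  0-001(✓)  0-010  0-101(✓)  00-00(✓)  00-01(✓)  000-0(✓)  000-1(✓)  0000-(✓)  0001-(✓)  0010-(✓)  01-01(✓)  1-011  1-100(✓)  1-101(✓)  1001-(✓)  1010-(✓)  11-00  111-0  1110-(✓)
size-2^2 implicants → --101  -001-  -010-  0--01  00-0-  000--  1-10-
Unchecked terms (primes): --101, -001-, -010-, 0--01, 0-010, 00-0-, 000--, 1-011, 1-10-, 11-00, 111-0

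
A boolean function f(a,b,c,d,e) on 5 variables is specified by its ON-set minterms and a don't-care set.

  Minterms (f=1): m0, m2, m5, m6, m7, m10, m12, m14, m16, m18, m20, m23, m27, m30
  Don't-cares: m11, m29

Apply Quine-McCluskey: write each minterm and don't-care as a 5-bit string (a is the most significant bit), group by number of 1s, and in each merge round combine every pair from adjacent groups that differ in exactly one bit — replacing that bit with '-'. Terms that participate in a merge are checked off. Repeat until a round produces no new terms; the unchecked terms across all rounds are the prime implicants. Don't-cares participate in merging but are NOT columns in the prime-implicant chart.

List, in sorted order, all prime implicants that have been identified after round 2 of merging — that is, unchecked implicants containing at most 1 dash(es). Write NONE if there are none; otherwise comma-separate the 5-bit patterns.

Round 0: 00000✓ 00010✓ 00101✓ 00110✓ 00111✓ 01010✓ 01011✓ 01100✓ 01110✓ 10000✓ 10010✓ 10100✓ 10111✓ 11011✓ 11101 11110✓
Round 1: -0000✓ -0010✓ -0111 -1011 -1110 0-010✓ 0-110✓ 00-10✓ 000-0✓ 001-1 0011- 01-10✓ 0101- 011-0 10-00 100-0✓
Round 2: -00-0 0--10
PIs = {-00-0, -0111, -1011, -1110, 0--10, 001-1, 0011-, 0101-, 011-0, 10-00, 11101}

-0111, -1011, -1110, 001-1, 0011-, 0101-, 011-0, 10-00, 11101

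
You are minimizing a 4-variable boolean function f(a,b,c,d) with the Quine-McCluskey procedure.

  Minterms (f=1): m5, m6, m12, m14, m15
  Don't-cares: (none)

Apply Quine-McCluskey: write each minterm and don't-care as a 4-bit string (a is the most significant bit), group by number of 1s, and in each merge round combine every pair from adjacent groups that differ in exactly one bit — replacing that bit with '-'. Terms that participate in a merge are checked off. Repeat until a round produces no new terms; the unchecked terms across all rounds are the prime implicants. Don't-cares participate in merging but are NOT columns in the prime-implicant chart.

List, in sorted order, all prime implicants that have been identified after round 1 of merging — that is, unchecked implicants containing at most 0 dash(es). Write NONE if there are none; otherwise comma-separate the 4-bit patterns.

Round 0: 0101 0110✓ 1100✓ 1110✓ 1111✓
Round 1: -110 11-0 111-
PIs = {-110, 0101, 11-0, 111-}

0101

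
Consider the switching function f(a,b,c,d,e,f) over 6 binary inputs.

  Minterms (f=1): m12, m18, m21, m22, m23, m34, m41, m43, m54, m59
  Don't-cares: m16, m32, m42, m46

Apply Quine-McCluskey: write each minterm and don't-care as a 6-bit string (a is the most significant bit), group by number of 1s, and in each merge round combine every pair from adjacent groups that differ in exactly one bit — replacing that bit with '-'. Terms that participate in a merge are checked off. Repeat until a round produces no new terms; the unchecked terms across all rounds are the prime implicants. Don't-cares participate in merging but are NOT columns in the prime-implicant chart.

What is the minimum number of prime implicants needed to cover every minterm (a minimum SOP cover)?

7

[col 0] 001100, 010000*, 010010*, 010101*, 010110*, 010111*, 100000*, 100010*, 101001*, 101010*, 101011*, 101110*, 110110*, 111011*
[col 1] -10110, 010-10, 0100-0, 0101-1, 01011-, 1-1011, 10-010, 1000-0, 101-10, 1010-1, 10101-
Prime implicants: -10110, 001100, 010-10, 0100-0, 0101-1, 01011-, 1-1011, 10-010, 1000-0, 101-10, 1010-1, 10101-
PI chart (minterm → PIs covering it):
  12 | 001100  (sole → essential)
  18 | 010-10,0100-0
  21 | 0101-1  (sole → essential)
  22 | -10110,010-10,01011-
  23 | 0101-1,01011-
  34 | 10-010,1000-0
  41 | 1010-1  (sole → essential)
  43 | 1-1011,1010-1,10101-
  54 | -10110  (sole → essential)
  59 | 1-1011  (sole → essential)
Essential prime implicants: -10110, 001100, 0101-1, 1-1011, 1010-1
Petrick residual → 010-10, 10-010
Minimum SOP uses 7 PIs: bc'def' + a'b'cde'f' + a'bc'ef' + a'bc'df + acd'ef + ab'd'ef' + ab'cd'f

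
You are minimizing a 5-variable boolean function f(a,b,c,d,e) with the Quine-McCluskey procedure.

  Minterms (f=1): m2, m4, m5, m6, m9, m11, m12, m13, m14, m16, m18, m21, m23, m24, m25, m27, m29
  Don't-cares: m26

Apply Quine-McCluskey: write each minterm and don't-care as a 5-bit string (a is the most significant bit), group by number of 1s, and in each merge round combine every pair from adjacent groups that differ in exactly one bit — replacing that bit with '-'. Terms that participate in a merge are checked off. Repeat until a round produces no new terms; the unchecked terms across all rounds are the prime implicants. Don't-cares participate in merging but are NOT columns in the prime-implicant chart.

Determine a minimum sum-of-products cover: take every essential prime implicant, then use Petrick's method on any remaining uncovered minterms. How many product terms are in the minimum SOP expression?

[col 0] 00010*, 00100*, 00101*, 00110*, 01001*, 01011*, 01100*, 01101*, 01110*, 10000*, 10010*, 10101*, 10111*, 11000*, 11001*, 11010*, 11011*, 11101*
[col 1] -0010, -0101*, -1001*, -1011*, -1101*, 0-100*, 0-101*, 0-110*, 00-10, 001-0*, 0010-*, 01-01*, 010-1*, 011-0*, 0110-*, 1-000*, 1-010*, 1-101*, 100-0*, 101-1, 11-01*, 110-0*, 110-1*, 1100-*, 1101-*
[col 2] --101, -1-01, -10-1, 0-1-0, 0-10-, 1-0-0, 110--
Prime implicants: --101, -0010, -1-01, -10-1, 0-1-0, 0-10-, 00-10, 1-0-0, 101-1, 110--
PI chart (minterm → PIs covering it):
  2 | -0010,00-10
  4 | 0-1-0,0-10-
  5 | --101,0-10-
  6 | 0-1-0,00-10
  9 | -1-01,-10-1
  11 | -10-1  (sole → essential)
  12 | 0-1-0,0-10-
  13 | --101,-1-01,0-10-
  14 | 0-1-0  (sole → essential)
  16 | 1-0-0  (sole → essential)
  18 | -0010,1-0-0
  21 | --101,101-1
  23 | 101-1  (sole → essential)
  24 | 1-0-0,110--
  25 | -1-01,-10-1,110--
  27 | -10-1,110--
  29 | --101,-1-01
Essential prime implicants: -10-1, 0-1-0, 1-0-0, 101-1
Petrick residual → --101, -0010
Minimum SOP uses 6 PIs: cd'e + b'c'de' + bc'e + a'ce' + ac'e' + ab'ce

6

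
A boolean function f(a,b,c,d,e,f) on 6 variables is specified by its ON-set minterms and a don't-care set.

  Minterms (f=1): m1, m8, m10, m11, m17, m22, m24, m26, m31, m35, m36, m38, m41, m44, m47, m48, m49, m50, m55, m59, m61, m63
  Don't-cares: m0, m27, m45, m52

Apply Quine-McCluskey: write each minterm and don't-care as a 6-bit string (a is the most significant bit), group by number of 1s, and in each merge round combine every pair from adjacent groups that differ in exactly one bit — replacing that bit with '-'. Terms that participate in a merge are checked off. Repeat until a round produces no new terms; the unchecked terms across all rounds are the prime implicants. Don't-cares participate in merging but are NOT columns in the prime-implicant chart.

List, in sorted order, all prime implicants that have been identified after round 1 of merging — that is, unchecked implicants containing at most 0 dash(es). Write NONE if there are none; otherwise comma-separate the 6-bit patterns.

010110, 100011

[col 0] 000000*, 000001*, 001000*, 001010*, 001011*, 010001*, 010110, 011000*, 011010*, 011011*, 011111*, 100011, 100100*, 100110*, 101001*, 101100*, 101101*, 101111*, 110000*, 110001*, 110010*, 110100*, 110111*, 111011*, 111101*, 111111*
[col 1] -10001, -11011*, -11111*, 0-0001, 0-1000*, 0-1010*, 0-1011*, 00-000, 00000-, 0010-0*, 00101-*, 011-11*, 0110-0*, 01101-*, 1-0100, 1-1101*, 1-1111*, 10-100, 1001-0, 101-01, 1011-1*, 10110-, 11-111, 110-00, 1100-0, 11000-, 111-11*, 1111-1*
[col 2] -11-11, 0-10-0, 0-101-, 1-11-1
Prime implicants: -10001, -11-11, 0-0001, 0-10-0, 0-101-, 00-000, 00000-, 010110, 1-0100, 1-11-1, 10-100, 100011, 1001-0, 101-01, 10110-, 11-111, 110-00, 1100-0, 11000-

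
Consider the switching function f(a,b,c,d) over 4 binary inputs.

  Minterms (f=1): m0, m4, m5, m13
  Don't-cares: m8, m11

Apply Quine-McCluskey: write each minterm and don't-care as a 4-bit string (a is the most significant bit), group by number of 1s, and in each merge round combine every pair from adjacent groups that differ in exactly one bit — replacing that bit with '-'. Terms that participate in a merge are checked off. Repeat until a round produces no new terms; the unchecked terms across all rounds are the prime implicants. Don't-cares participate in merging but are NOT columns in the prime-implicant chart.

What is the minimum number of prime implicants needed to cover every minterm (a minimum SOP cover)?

2

Round 0: 0000✓ 0100✓ 0101✓ 1000✓ 1011 1101✓
Round 1: -000 -101 0-00 010-
PIs = {-000, -101, 0-00, 010-, 1011}
Coverage chart:
  m0: -000,0-00
  m4: 0-00,010-
  m5: -101,010-
  m13: -101 ←essential
Essential: -101
Petrick residual → 0-00
Min cover (2 terms): bc'd + a'c'd'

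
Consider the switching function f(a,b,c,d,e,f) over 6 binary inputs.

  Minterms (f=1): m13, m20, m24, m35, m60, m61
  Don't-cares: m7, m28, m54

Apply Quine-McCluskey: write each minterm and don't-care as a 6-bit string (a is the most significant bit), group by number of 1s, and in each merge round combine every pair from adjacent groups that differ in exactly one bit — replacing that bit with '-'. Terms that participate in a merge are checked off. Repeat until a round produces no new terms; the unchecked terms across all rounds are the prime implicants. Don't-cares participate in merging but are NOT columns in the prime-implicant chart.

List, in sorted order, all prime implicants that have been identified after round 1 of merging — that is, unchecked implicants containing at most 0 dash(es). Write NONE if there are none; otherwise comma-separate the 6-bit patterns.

size-2^0 implicants → 000111  001101  010100(✓)  011000(✓)  011100(✓)  100011  110110  111100(✓)  111101(✓)
size-2^1 implicants → -11100  01-100  011-00  11110-
Unchecked terms (primes): -11100, 000111, 001101, 01-100, 011-00, 100011, 110110, 11110-

000111, 001101, 100011, 110110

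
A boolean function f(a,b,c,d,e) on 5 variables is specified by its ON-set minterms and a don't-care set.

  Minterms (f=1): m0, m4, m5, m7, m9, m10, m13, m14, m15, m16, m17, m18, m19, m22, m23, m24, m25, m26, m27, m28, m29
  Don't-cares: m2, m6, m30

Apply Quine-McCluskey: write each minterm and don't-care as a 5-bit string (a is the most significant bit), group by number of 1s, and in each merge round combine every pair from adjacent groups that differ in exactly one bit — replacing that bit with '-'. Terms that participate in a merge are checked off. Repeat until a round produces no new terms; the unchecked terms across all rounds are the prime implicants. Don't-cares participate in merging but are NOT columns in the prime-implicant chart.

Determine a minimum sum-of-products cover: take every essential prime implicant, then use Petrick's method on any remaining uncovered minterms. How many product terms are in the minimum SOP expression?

7

size-2^0 implicants → 00000(✓)  00010(✓)  00100(✓)  00101(✓)  00110(✓)  00111(✓)  01001(✓)  01010(✓)  01101(✓)  01110(✓)  01111(✓)  10000(✓)  10001(✓)  10010(✓)  10011(✓)  10110(✓)  10111(✓)  11000(✓)  11001(✓)  11010(✓)  11011(✓)  11100(✓)  11101(✓)  11110(✓)
size-2^1 implicants → -0000(✓)  -0010(✓)  -0110(✓)  -0111(✓)  -1001(✓)  -1010(✓)  -1101(✓)  -1110(✓)  0-010(✓)  0-101(✓)  0-110(✓)  0-111(✓)  00-00(✓)  00-10(✓)  000-0(✓)  001-0(✓)  001-1(✓)  0010-(✓)  0011-(✓)  01-01(✓)  01-10(✓)  011-1(✓)  0111-(✓)  1-000(✓)  1-001(✓)  1-010(✓)  1-011(✓)  1-110(✓)  10-10(✓)  10-11(✓)  100-0(✓)  100-1(✓)  1000-(✓)  1001-(✓)  1011-(✓)  11-00(✓)  11-01(✓)  11-10(✓)  110-0(✓)  110-1(✓)  1100-(✓)  1101-(✓)  111-0(✓)  1110-(✓)
size-2^2 implicants → --010(✓)  --110(✓)  -0-10(✓)  -00-0  -011-  -1-01  -1-10(✓)  0--10(✓)  0-1-1  0-11-  00--0  001--  1--10(✓)  1-0-0(✓)  1-0-1(✓)  1-00-(✓)  1-01-(✓)  10-1-  100--(✓)  11--0  11-0-  110--(✓)
size-2^3 implicants → ---10  1-0--
Unchecked terms (primes): ---10, -00-0, -011-, -1-01, 0-1-1, 0-11-, 00--0, 001--, 1-0--, 10-1-, 11--0, 11-0-
Minterm coverage:
  m0 ⊆ -00-0,00--0
  m4 ⊆ 00--0,001--
  m5 ⊆ 0-1-1,001--
  m7 ⊆ -011-,0-1-1,0-11-,001--
  m9 ⊆ -1-01 [E]
  m10 ⊆ ---10 [E]
  m13 ⊆ -1-01,0-1-1
  m14 ⊆ ---10,0-11-
  m15 ⊆ 0-1-1,0-11-
  m16 ⊆ -00-0,1-0--
  m17 ⊆ 1-0-- [E]
  m18 ⊆ ---10,-00-0,1-0--,10-1-
  m19 ⊆ 1-0--,10-1-
  m22 ⊆ ---10,-011-,10-1-
  m23 ⊆ -011-,10-1-
  m24 ⊆ 1-0--,11--0,11-0-
  m25 ⊆ -1-01,1-0--,11-0-
  m26 ⊆ ---10,1-0--,11--0
  m27 ⊆ 1-0-- [E]
  m28 ⊆ 11--0,11-0-
  m29 ⊆ -1-01,11-0-
E = {---10, -1-01, 1-0--}
Petrick residual → -011-, 0-1-1, 00--0, 11--0
Cover = de' + b'cd + bd'e + a'ce + a'b'e' + ac' + abe'  |cover|=7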